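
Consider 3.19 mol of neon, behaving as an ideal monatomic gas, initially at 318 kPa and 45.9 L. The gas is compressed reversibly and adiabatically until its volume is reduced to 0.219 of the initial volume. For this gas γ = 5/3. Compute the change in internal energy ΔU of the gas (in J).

38400 J

T₁ = P₁V₁/(nR) = 318×45.9/(3.19×8.314) = 550 K.
Adiabatic: TV^(γ−1) = const ⇒ T₂ = 550×(4.57)^0.667 = 1510 K; PV^γ = const ⇒ P₂ = 4000 kPa.
For an ideal gas ΔU = nCvΔT with Cv = (3/2)R = 12.5 J/(mol·K).
ΔU = 3.19×12.5×(1510−550) = 38400 J.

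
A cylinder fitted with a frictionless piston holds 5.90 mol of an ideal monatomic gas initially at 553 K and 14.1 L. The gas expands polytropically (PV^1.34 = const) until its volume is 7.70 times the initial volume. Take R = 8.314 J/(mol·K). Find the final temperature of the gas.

P₁ = nRT₁/V₁ = 5.90×8.314×553/14.1 = 1920 kPa.
Polytropic n=1.34: T₂ = T₁(V₁/V₂)^(n−1) = 553×(0.130)^0.34 = 276 K; P₂ = P₁(V₁/V₂)^n = 125 kPa.

276 K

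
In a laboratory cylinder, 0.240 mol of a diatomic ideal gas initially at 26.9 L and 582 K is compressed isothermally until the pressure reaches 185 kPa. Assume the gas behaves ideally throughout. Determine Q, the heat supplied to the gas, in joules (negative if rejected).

P₁ = nRT₁/V₁ = 0.240×8.314×582/26.9 = 43.2 kPa.
Isothermal: T stays 582 K; PV = const ⇒ V₂ = 6.28 L, P₂ = 185 kPa.
ΔU = 0 (ideal gas, T constant).
W = nRT ln(V₂/V₁) = 0.240×8.314×582×ln(0.233) = -1690 J.
Q = ΔU + W = -1690 J.

-1690 J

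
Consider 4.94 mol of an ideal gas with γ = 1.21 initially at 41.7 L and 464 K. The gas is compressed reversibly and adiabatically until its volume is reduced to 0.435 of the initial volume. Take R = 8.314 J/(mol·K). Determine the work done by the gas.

-17300 J

P₁ = nRT₁/V₁ = 4.94×8.314×464/41.7 = 457 kPa.
Adiabatic: TV^(γ−1) = const ⇒ T₂ = 464×(2.30)^0.210 = 553 K; PV^γ = const ⇒ P₂ = 1250 kPa.
ΔU = nCvΔT = 4.94×39.6×(553−464) = 17300 J.
Q = 0 for an adiabatic process, so W = −ΔU = -17300 J.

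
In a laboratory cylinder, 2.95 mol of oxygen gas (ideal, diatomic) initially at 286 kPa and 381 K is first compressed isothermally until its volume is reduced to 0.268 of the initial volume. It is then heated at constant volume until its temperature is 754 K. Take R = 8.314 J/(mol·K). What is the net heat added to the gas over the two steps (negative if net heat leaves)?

V₁ = nRT₁/P₁ = 2.95×8.314×381/286 = 32.7 L.
Step 1 — Isothermal: T stays 381 K; PV = const ⇒ V₂ = 8.76 L, P₂ = 1070 kPa.
ΔU = 0 (ideal gas, T constant).
W = nRT ln(V₂/V₁) = 2.95×8.314×381×ln(0.268) = -12300 J.
Q = ΔU + W = -12300 J.
State after step 1: P = 1070 kPa, V = 8.76 L, T = 381 K.
Step 2 — Isochoric: V stays 8.76 L; P/T = const ⇒ T₂ = 754 K, P₂ = 2110 kPa.
W = 0 (no volume change).
ΔU = nCvΔT = 2.95×20.8×(754−381) = 22900 J.
Q = ΔU = 22900 J.
Net over both steps: W = -12300 J, Q = 10600 J, ΔU = 22900 J.

10600 J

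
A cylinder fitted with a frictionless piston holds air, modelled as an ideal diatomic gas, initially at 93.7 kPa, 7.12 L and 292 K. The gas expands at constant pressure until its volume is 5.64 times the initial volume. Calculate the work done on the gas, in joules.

-3100 J

n = P₁V₁/(RT₁) = 93.7×7.12/(8.314×292) = 0.275 mol.
Isobaric: P stays 93.7 kPa; V/T = const ⇒ T₂ = 1650 K, V₂ = 40.2 L.
W = PΔV = 93.7×(40.2−7.12) kPa·L = 3100 J.
Work done on the gas = −W_by = -3100 J.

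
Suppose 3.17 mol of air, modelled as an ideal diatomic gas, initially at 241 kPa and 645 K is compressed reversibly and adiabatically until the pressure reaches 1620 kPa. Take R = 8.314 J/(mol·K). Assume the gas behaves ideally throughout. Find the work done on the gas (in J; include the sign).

V₁ = nRT₁/P₁ = 3.17×8.314×645/241 = 70.5 L.
Adiabatic: T₂/T₁ = (P₂/P₁)^((γ−1)/γ) ⇒ T₂ = 645×(6.72)^0.286 = 1110 K; V₂ = 18.1 L.
ΔU = nCvΔT = 3.17×20.8×(1110−645) = 30800 J.
Q = 0 for an adiabatic process, so W = −ΔU = -30800 J.
Work done on the gas = −W_by = 30800 J.

30800 J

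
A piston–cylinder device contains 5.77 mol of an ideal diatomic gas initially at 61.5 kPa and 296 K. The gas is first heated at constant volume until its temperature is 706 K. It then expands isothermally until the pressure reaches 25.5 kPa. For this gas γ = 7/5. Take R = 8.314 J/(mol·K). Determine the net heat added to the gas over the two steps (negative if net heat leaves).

108000 J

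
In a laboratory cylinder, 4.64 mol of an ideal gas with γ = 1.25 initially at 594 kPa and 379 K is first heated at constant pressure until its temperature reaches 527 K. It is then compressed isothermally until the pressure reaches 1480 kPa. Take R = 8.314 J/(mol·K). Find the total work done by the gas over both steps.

-12900 J

V₁ = nRT₁/P₁ = 4.64×8.314×379/594 = 24.6 L.
Step 1 — Isobaric: P stays 594 kPa; V/T = const ⇒ T₂ = 527 K, V₂ = 34.2 L.
W = PΔV = 594×(34.2−24.6) kPa·L = 5710 J.
ΔU = nCvΔT = 4.64×33.3×(527−379) = 22800 J.
Q = ΔU + W = nCpΔT = 28500 J.
State after step 1: P = 594 kPa, V = 34.2 L, T = 527 K.
Step 2 — Isothermal: T stays 527 K; PV = const ⇒ V₂ = 13.7 L, P₂ = 1480 kPa.
ΔU = 0 (ideal gas, T constant).
W = nRT ln(V₂/V₁) = 4.64×8.314×527×ln(0.401) = -18600 J.
Q = ΔU + W = -18600 J.
Net over both steps: W = -12900 J, Q = 9990 J, ΔU = 22800 J.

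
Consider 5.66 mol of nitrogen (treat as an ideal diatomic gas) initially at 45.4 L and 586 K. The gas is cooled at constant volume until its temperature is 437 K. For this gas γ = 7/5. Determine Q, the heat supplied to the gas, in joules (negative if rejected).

P₁ = nRT₁/V₁ = 5.66×8.314×586/45.4 = 607 kPa.
Isochoric: V stays 45.4 L; P/T = const ⇒ T₂ = 437 K, P₂ = 453 kPa.
W = 0 (no volume change).
ΔU = nCvΔT = 5.66×20.8×(437−586) = -17500 J.
Q = ΔU = -17500 J.

-17500 J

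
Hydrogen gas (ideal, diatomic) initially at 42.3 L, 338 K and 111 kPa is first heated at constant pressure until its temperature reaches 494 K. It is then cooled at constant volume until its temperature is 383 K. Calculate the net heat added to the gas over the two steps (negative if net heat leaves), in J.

3730 J

n = P₁V₁/(RT₁) = 111×42.3/(8.314×338) = 1.67 mol.
Step 1 — Isobaric: P stays 111 kPa; V/T = const ⇒ T₂ = 494 K, V₂ = 61.8 L.
W = PΔV = 111×(61.8−42.3) kPa·L = 2170 J.
ΔU = nCvΔT = 1.67×20.8×(494−338) = 5420 J.
Q = ΔU + W = nCpΔT = 7580 J.
State after step 1: P = 111 kPa, V = 61.8 L, T = 494 K.
Step 2 — Isochoric: V stays 61.8 L; P/T = const ⇒ T₂ = 383 K, P₂ = 86.1 kPa.
W = 0 (no volume change).
ΔU = nCvΔT = 1.67×20.8×(383−494) = -3850 J.
Q = ΔU = -3850 J.
Net over both steps: W = 2170 J, Q = 3730 J, ΔU = 1560 J.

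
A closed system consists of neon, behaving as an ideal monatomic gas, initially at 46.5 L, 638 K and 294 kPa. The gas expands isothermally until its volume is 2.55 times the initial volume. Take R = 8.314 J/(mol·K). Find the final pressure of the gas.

115 kPa

Isothermal: T stays 638 K; PV = const ⇒ V₂ = 119 L, P₂ = 115 kPa.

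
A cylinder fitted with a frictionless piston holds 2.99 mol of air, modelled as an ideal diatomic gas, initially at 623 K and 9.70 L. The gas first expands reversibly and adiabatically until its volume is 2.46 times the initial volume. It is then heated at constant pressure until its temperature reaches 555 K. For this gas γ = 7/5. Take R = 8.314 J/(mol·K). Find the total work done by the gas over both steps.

14700 J

P₁ = nRT₁/V₁ = 2.99×8.314×623/9.70 = 1600 kPa.
Step 1 — Adiabatic: TV^(γ−1) = const ⇒ T₂ = 623×(0.407)^0.400 = 435 K; PV^γ = const ⇒ P₂ = 453 kPa.
ΔU = nCvΔT = 2.99×20.8×(435−623) = -11700 J.
Q = 0 for an adiabatic process, so W = −ΔU = 11700 J.
State after step 1: P = 453 kPa, V = 23.9 L, T = 435 K.
Step 2 — Isobaric: P stays 453 kPa; V/T = const ⇒ T₂ = 555 K, V₂ = 30.5 L.
W = PΔV = 453×(30.5−23.9) kPa·L = 2990 J.
ΔU = nCvΔT = 2.99×20.8×(555−435) = 7480 J.
Q = ΔU + W = nCpΔT = 10500 J.
Net over both steps: W = 14700 J, Q = 10500 J, ΔU = -4230 J.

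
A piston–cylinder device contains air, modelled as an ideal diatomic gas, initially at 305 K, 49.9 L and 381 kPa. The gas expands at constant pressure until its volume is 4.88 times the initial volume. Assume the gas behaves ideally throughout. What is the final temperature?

Isobaric: P stays 381 kPa; V/T = const ⇒ T₂ = 1490 K, V₂ = 244 L.

1490 K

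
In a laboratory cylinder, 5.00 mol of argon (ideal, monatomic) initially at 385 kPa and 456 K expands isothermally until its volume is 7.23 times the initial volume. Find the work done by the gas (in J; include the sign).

37500 J

V₁ = nRT₁/P₁ = 5.00×8.314×456/385 = 49.2 L.
Isothermal: T stays 456 K; PV = const ⇒ V₂ = 356 L, P₂ = 53.3 kPa.
W = nRT ln(V₂/V₁) = 5.00×8.314×456×ln(7.23) = 37500 J.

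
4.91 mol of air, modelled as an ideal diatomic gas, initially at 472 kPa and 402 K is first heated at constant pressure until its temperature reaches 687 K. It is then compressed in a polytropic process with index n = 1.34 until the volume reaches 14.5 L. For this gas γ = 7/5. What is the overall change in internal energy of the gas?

V₁ = nRT₁/P₁ = 4.91×8.314×402/472 = 34.8 L.
Step 1 — Isobaric: P stays 472 kPa; V/T = const ⇒ T₂ = 687 K, V₂ = 59.4 L.
W = PΔV = 472×(59.4−34.8) kPa·L = 11600 J.
ΔU = nCvΔT = 4.91×20.8×(687−402) = 29100 J.
Q = ΔU + W = nCpΔT = 40700 J.
State after step 1: P = 472 kPa, V = 59.4 L, T = 687 K.
Step 2 — Polytropic n=1.34: T₂ = T₁(V₁/V₂)^(n−1) = 687×(4.10)^0.34 = 1110 K; P₂ = P₁(V₁/V₂)^n = 3120 kPa.
W = (P₁V₁−P₂V₂)/(n−1) = (472×59.4−3120×14.5)/0.34 = -50800 J.
ΔU = nCvΔT = 4.91×20.8×(1110−687) = 43100 J.
Q = ΔU + W = -7610 J.
Net over both steps: W = -39100 J, Q = 33100 J, ΔU = 72200 J.

72200 J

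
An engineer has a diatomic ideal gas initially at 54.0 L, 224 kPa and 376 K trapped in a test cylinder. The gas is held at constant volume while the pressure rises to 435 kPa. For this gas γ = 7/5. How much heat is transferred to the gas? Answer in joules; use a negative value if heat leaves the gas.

28500 J

n = P₁V₁/(RT₁) = 224×54.0/(8.314×376) = 3.87 mol.
Isochoric: V stays 54.0 L; P/T = const ⇒ T₂ = 730 K, P₂ = 435 kPa.
W = 0 (no volume change).
ΔU = nCvΔT = 3.87×20.8×(730−376) = 28500 J.
Q = ΔU = 28500 J.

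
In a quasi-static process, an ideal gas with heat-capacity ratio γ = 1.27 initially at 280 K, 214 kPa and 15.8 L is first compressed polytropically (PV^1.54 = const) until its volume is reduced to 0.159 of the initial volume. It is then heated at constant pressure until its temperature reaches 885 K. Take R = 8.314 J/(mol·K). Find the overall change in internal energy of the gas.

27100 J

n = P₁V₁/(RT₁) = 214×15.8/(8.314×280) = 1.45 mol.
Step 1 — Polytropic n=1.54: T₂ = T₁(V₁/V₂)^(n−1) = 280×(6.29)^0.54 = 756 K; P₂ = P₁(V₁/V₂)^n = 3630 kPa.
W = (P₁V₁−P₂V₂)/(n−1) = (214×15.8−3630×2.51)/0.54 = -10600 J.
ΔU = nCvΔT = 1.45×30.8×(756−280) = 21300 J.
Q = ΔU + W = 10600 J.
State after step 1: P = 3630 kPa, V = 2.51 L, T = 756 K.
Step 2 — Isobaric: P stays 3630 kPa; V/T = const ⇒ T₂ = 885 K, V₂ = 2.94 L.
W = PΔV = 3630×(2.94−2.51) kPa·L = 1560 J.
ΔU = nCvΔT = 1.45×30.8×(885−756) = 5780 J.
Q = ΔU + W = nCpΔT = 7340 J.
Net over both steps: W = -9080 J, Q = 18000 J, ΔU = 27100 J.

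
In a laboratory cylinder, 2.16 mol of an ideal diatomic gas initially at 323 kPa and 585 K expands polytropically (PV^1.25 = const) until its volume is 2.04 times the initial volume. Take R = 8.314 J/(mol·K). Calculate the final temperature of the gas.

489 K

V₁ = nRT₁/P₁ = 2.16×8.314×585/323 = 32.5 L.
Polytropic n=1.25: T₂ = T₁(V₁/V₂)^(n−1) = 585×(0.490)^0.25 = 489 K; P₂ = P₁(V₁/V₂)^n = 132 kPa.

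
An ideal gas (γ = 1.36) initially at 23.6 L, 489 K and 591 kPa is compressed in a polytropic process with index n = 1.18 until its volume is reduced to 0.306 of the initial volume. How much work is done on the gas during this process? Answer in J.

n = P₁V₁/(RT₁) = 591×23.6/(8.314×489) = 3.43 mol.
Polytropic n=1.18: T₂ = T₁(V₁/V₂)^(n−1) = 489×(3.27)^0.18 = 605 K; P₂ = P₁(V₁/V₂)^n = 2390 kPa.
W = (P₁V₁−P₂V₂)/(n−1) = (591×23.6−2390×7.22)/0.18 = -18400 J.
Work done on the gas = −W_by = 18400 J.

18400 J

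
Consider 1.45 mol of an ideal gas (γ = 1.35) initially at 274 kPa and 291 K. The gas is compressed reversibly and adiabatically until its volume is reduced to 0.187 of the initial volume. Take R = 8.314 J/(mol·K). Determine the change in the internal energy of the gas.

V₁ = nRT₁/P₁ = 1.45×8.314×291/274 = 12.8 L.
Adiabatic: TV^(γ−1) = const ⇒ T₂ = 291×(5.35)^0.350 = 523 K; PV^γ = const ⇒ P₂ = 2630 kPa.
For an ideal gas ΔU = nCvΔT with Cv = R/(γ−1) = 23.8 J/(mol·K).
ΔU = 1.45×23.8×(523−291) = 8000 J.

8000 J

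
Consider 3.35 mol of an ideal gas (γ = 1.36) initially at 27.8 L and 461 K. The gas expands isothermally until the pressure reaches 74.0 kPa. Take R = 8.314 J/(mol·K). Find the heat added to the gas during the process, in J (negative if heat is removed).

23500 J

P₁ = nRT₁/V₁ = 3.35×8.314×461/27.8 = 462 kPa.
Isothermal: T stays 461 K; PV = const ⇒ V₂ = 174 L, P₂ = 74.0 kPa.
ΔU = 0 (ideal gas, T constant).
W = nRT ln(V₂/V₁) = 3.35×8.314×461×ln(6.24) = 23500 J.
Q = ΔU + W = 23500 J.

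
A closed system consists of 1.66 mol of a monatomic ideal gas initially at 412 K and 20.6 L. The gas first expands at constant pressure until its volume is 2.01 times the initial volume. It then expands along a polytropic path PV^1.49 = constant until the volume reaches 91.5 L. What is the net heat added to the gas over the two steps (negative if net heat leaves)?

16300 J

P₁ = nRT₁/V₁ = 1.66×8.314×412/20.6 = 276 kPa.
Step 1 — Isobaric: P stays 276 kPa; V/T = const ⇒ T₂ = 828 K, V₂ = 41.4 L.
W = PΔV = 276×(41.4−20.6) kPa·L = 5740 J.
ΔU = nCvΔT = 1.66×12.5×(828−412) = 8610 J.
Q = ΔU + W = nCpΔT = 14400 J.
State after step 1: P = 276 kPa, V = 41.4 L, T = 828 K.
Step 2 — Polytropic n=1.49: T₂ = T₁(V₁/V₂)^(n−1) = 828×(0.453)^0.49 = 562 K; P₂ = P₁(V₁/V₂)^n = 84.7 kPa.
W = (P₁V₁−P₂V₂)/(n−1) = (276×41.4−84.7×91.5)/0.49 = 7510 J.
ΔU = nCvΔT = 1.66×12.5×(562−828) = -5520 J.
Q = ΔU + W = 1990 J.
Net over both steps: W = 13300 J, Q = 16300 J, ΔU = 3100 J.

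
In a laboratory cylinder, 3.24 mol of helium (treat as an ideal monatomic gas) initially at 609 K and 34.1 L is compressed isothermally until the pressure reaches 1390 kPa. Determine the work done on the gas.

P₁ = nRT₁/V₁ = 3.24×8.314×609/34.1 = 481 kPa.
Isothermal: T stays 609 K; PV = const ⇒ V₂ = 11.8 L, P₂ = 1390 kPa.
W = nRT ln(V₂/V₁) = 3.24×8.314×609×ln(0.346) = -17400 J.
Work done on the gas = −W_by = 17400 J.

17400 J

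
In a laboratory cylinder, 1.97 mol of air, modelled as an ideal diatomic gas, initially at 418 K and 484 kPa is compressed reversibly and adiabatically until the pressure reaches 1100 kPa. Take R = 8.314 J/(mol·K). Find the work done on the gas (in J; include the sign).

4520 J

V₁ = nRT₁/P₁ = 1.97×8.314×418/484 = 14.1 L.
Adiabatic: T₂/T₁ = (P₂/P₁)^((γ−1)/γ) ⇒ T₂ = 418×(2.27)^0.286 = 529 K; V₂ = 7.87 L.
ΔU = nCvΔT = 1.97×20.8×(529−418) = 4520 J.
Q = 0 for an adiabatic process, so W = −ΔU = -4520 J.
Work done on the gas = −W_by = 4520 J.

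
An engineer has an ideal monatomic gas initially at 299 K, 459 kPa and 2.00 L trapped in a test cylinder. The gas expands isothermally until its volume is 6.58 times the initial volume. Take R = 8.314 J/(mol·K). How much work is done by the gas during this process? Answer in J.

n = P₁V₁/(RT₁) = 459×2.00/(8.314×299) = 0.369 mol.
Isothermal: T stays 299 K; PV = const ⇒ V₂ = 13.2 L, P₂ = 69.8 kPa.
W = nRT ln(V₂/V₁) = 0.369×8.314×299×ln(6.58) = 1730 J.

1730 J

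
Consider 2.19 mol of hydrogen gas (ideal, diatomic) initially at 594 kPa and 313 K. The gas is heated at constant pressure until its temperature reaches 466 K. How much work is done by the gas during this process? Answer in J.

2790 J

V₁ = nRT₁/P₁ = 2.19×8.314×313/594 = 9.59 L.
Isobaric: P stays 594 kPa; V/T = const ⇒ T₂ = 466 K, V₂ = 14.3 L.
W = PΔV = 594×(14.3−9.59) kPa·L = 2790 J.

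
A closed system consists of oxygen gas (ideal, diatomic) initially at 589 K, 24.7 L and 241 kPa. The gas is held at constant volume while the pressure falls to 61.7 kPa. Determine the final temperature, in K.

151 K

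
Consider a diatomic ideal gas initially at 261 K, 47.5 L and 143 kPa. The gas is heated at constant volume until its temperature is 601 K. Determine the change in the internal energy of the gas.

22100 J

n = P₁V₁/(RT₁) = 143×47.5/(8.314×261) = 3.13 mol.
Isochoric: V stays 47.5 L; P/T = const ⇒ T₂ = 601 K, P₂ = 329 kPa.
For an ideal gas ΔU = nCvΔT with Cv = (5/2)R = 20.8 J/(mol·K).
ΔU = 3.13×20.8×(601−261) = 22100 J.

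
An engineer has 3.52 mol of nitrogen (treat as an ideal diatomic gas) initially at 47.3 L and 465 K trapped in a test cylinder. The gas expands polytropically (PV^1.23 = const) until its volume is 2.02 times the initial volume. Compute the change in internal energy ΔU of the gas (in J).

-5080 J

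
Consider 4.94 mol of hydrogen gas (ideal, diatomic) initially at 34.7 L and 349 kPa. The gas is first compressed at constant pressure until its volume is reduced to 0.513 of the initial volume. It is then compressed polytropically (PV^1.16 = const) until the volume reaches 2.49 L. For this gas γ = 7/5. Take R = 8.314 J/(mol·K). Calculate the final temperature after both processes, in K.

207 K

T₁ = P₁V₁/(nR) = 349×34.7/(4.94×8.314) = 295 K.
Step 1 — Isobaric: P stays 349 kPa; V/T = const ⇒ T₂ = 151 K, V₂ = 17.8 L.
W = PΔV = 349×(17.8−34.7) kPa·L = -5900 J.
ΔU = nCvΔT = 4.94×20.8×(151−295) = -14700 J.
Q = ΔU + W = nCpΔT = -20600 J.
State after step 1: P = 349 kPa, V = 17.8 L, T = 151 K.
Step 2 — Polytropic n=1.16: T₂ = T₁(V₁/V₂)^(n−1) = 151×(7.15)^0.16 = 207 K; P₂ = P₁(V₁/V₂)^n = 3420 kPa.
W = (P₁V₁−P₂V₂)/(n−1) = (349×17.8−3420×2.49)/0.16 = -14400 J.
ΔU = nCvΔT = 4.94×20.8×(207−151) = 5740 J.
Q = ΔU + W = -8620 J.
Net over both steps: W = -20300 J, Q = -29300 J, ΔU = -9000 J.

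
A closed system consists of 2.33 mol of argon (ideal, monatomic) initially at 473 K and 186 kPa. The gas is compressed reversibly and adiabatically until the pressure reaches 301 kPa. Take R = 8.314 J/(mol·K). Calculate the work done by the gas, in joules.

V₁ = nRT₁/P₁ = 2.33×8.314×473/186 = 49.3 L.
Adiabatic: T₂/T₁ = (P₂/P₁)^((γ−1)/γ) ⇒ T₂ = 473×(1.62)^0.400 = 573 K; V₂ = 36.9 L.
ΔU = nCvΔT = 2.33×12.5×(573−473) = 2920 J.
Q = 0 for an adiabatic process, so W = −ΔU = -2920 J.

-2920 J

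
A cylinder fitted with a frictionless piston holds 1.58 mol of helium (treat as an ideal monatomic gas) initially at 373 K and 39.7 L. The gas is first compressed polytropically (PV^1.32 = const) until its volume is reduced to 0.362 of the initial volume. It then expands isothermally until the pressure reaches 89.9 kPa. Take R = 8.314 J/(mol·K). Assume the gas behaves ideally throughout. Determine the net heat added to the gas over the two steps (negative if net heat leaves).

8190 J

P₁ = nRT₁/V₁ = 1.58×8.314×373/39.7 = 123 kPa.
Step 1 — Polytropic n=1.32: T₂ = T₁(V₁/V₂)^(n−1) = 373×(2.76)^0.32 = 516 K; P₂ = P₁(V₁/V₂)^n = 472 kPa.
W = (P₁V₁−P₂V₂)/(n−1) = (123×39.7−472×14.4)/0.32 = -5880 J.
ΔU = nCvΔT = 1.58×12.5×(516−373) = 2820 J.
Q = ΔU + W = -3060 J.
State after step 1: P = 472 kPa, V = 14.4 L, T = 516 K.
Step 2 — Isothermal: T stays 516 K; PV = const ⇒ V₂ = 75.4 L, P₂ = 89.9 kPa.
ΔU = 0 (ideal gas, T constant).
W = nRT ln(V₂/V₁) = 1.58×8.314×516×ln(5.25) = 11200 J.
Q = ΔU + W = 11200 J.
Net over both steps: W = 5360 J, Q = 8190 J, ΔU = 2820 J.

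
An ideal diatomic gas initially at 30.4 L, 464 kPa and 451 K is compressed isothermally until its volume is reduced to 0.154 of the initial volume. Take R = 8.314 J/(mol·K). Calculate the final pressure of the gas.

Isothermal: T stays 451 K; PV = const ⇒ V₂ = 4.68 L, P₂ = 3010 kPa.

3010 kPa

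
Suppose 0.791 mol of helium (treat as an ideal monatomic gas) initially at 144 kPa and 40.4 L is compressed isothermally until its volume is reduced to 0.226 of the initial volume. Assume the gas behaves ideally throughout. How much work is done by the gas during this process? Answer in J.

-8650 J

T₁ = P₁V₁/(nR) = 144×40.4/(0.791×8.314) = 885 K.
Isothermal: T stays 885 K; PV = const ⇒ V₂ = 9.13 L, P₂ = 637 kPa.
W = nRT ln(V₂/V₁) = 0.791×8.314×885×ln(0.226) = -8650 J.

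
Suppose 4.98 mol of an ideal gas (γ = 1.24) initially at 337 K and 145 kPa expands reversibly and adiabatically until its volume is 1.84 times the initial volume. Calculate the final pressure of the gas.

68.1 kPa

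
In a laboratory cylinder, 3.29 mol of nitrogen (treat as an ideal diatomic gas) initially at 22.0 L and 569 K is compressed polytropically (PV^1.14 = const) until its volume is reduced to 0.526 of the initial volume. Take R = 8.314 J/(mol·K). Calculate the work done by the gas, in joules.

P₁ = nRT₁/V₁ = 3.29×8.314×569/22.0 = 707 kPa.
Polytropic n=1.14: T₂ = T₁(V₁/V₂)^(n−1) = 569×(1.90)^0.14 = 623 K; P₂ = P₁(V₁/V₂)^n = 1470 kPa.
W = (P₁V₁−P₂V₂)/(n−1) = (707×22.0−1470×11.6)/0.14 = -10500 J.

-10500 J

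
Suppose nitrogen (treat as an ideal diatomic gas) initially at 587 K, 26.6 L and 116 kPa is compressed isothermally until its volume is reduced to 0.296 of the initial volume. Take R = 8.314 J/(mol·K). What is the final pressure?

Isothermal: T stays 587 K; PV = const ⇒ V₂ = 7.87 L, P₂ = 392 kPa.

392 kPa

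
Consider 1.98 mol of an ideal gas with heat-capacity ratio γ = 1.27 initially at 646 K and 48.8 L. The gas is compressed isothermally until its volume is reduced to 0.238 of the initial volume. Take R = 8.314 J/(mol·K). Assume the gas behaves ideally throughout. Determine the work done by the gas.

-15300 J

P₁ = nRT₁/V₁ = 1.98×8.314×646/48.8 = 218 kPa.
Isothermal: T stays 646 K; PV = const ⇒ V₂ = 11.6 L, P₂ = 916 kPa.
W = nRT ln(V₂/V₁) = 1.98×8.314×646×ln(0.238) = -15300 J.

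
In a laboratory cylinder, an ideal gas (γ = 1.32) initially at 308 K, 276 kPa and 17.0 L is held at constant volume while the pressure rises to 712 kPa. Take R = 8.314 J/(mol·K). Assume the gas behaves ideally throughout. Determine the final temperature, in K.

Isochoric: V stays 17.0 L; P/T = const ⇒ T₂ = 795 K, P₂ = 712 kPa.

795 K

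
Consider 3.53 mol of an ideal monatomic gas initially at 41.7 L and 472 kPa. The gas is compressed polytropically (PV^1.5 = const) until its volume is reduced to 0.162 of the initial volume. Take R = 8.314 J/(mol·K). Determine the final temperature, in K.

T₁ = P₁V₁/(nR) = 472×41.7/(3.53×8.314) = 671 K.
Polytropic n=1.5: T₂ = T₁(V₁/V₂)^(n−1) = 671×(6.17)^0.50 = 1670 K; P₂ = P₁(V₁/V₂)^n = 7240 kPa.

1670 K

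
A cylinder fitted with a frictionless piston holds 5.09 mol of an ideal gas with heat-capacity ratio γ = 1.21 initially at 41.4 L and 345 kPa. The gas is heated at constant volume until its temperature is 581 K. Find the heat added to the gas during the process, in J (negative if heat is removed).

T₁ = P₁V₁/(nR) = 345×41.4/(5.09×8.314) = 338 K.
Isochoric: V stays 41.4 L; P/T = const ⇒ T₂ = 581 K, P₂ = 594 kPa.
W = 0 (no volume change).
ΔU = nCvΔT = 5.09×39.6×(581−338) = 49100 J.
Q = ΔU = 49100 J.

49100 J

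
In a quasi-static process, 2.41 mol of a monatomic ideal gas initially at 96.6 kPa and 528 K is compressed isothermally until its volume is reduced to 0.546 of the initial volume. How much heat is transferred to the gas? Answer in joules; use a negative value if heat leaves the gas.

V₁ = nRT₁/P₁ = 2.41×8.314×528/96.6 = 110 L.
Isothermal: T stays 528 K; PV = const ⇒ V₂ = 59.8 L, P₂ = 177 kPa.
ΔU = 0 (ideal gas, T constant).
W = nRT ln(V₂/V₁) = 2.41×8.314×528×ln(0.546) = -6400 J.
Q = ΔU + W = -6400 J.

-6400 J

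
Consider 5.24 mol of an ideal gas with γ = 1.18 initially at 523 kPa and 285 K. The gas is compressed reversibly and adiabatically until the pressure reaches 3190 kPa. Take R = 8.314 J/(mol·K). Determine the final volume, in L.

5.13 L

V₁ = nRT₁/P₁ = 5.24×8.314×285/523 = 23.7 L.
Adiabatic: T₂/T₁ = (P₂/P₁)^((γ−1)/γ) ⇒ T₂ = 285×(6.10)^0.153 = 376 K; V₂ = 5.13 L.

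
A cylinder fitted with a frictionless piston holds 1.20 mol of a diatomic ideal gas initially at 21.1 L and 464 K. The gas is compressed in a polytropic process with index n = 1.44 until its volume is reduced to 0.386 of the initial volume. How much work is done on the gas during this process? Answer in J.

5470 J

P₁ = nRT₁/V₁ = 1.20×8.314×464/21.1 = 219 kPa.
Polytropic n=1.44: T₂ = T₁(V₁/V₂)^(n−1) = 464×(2.59)^0.44 = 705 K; P₂ = P₁(V₁/V₂)^n = 864 kPa.
W = (P₁V₁−P₂V₂)/(n−1) = (219×21.1−864×8.14)/0.44 = -5470 J.
Work done on the gas = −W_by = 5470 J.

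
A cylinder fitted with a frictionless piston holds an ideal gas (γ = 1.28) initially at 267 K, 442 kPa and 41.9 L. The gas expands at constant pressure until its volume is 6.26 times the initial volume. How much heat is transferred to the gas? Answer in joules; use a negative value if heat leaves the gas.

n = P₁V₁/(RT₁) = 442×41.9/(8.314×267) = 8.34 mol.
Isobaric: P stays 442 kPa; V/T = const ⇒ T₂ = 1670 K, V₂ = 262 L.
W = PΔV = 442×(262−41.9) kPa·L = 97400 J.
ΔU = nCvΔT = 8.34×29.7×(1670−267) = 348000 J.
Q = ΔU + W = nCpΔT = 445000 J.

445000 J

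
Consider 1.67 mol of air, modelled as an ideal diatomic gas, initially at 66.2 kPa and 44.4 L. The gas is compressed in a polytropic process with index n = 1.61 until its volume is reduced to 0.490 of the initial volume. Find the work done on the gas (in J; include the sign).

T₁ = P₁V₁/(nR) = 66.2×44.4/(1.67×8.314) = 212 K.
Polytropic n=1.61: T₂ = T₁(V₁/V₂)^(n−1) = 212×(2.04)^0.61 = 327 K; P₂ = P₁(V₁/V₂)^n = 209 kPa.
W = (P₁V₁−P₂V₂)/(n−1) = (66.2×44.4−209×21.8)/0.61 = -2630 J.
Work done on the gas = −W_by = 2630 J.

2630 J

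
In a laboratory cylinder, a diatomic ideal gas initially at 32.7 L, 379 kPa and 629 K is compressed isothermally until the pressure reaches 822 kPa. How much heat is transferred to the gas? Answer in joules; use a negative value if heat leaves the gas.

n = P₁V₁/(RT₁) = 379×32.7/(8.314×629) = 2.37 mol.
Isothermal: T stays 629 K; PV = const ⇒ V₂ = 15.1 L, P₂ = 822 kPa.
ΔU = 0 (ideal gas, T constant).
W = nRT ln(V₂/V₁) = 2.37×8.314×629×ln(0.461) = -9590 J.
Q = ΔU + W = -9590 J.

-9590 J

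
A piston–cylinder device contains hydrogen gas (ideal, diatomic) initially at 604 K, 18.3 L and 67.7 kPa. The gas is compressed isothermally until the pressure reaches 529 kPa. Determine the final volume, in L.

Isothermal: T stays 604 K; PV = const ⇒ V₂ = 2.34 L, P₂ = 529 kPa.

2.34 L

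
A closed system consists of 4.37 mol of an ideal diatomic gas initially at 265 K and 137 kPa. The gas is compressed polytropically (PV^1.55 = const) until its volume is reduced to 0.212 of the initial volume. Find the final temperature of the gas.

622 K

V₁ = nRT₁/P₁ = 4.37×8.314×265/137 = 70.3 L.
Polytropic n=1.55: T₂ = T₁(V₁/V₂)^(n−1) = 265×(4.72)^0.55 = 622 K; P₂ = P₁(V₁/V₂)^n = 1520 kPa.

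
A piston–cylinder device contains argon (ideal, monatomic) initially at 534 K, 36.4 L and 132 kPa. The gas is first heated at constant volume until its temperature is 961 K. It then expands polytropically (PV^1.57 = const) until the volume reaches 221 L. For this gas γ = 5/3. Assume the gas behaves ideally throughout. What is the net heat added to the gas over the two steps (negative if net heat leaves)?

7180 J

n = P₁V₁/(RT₁) = 132×36.4/(8.314×534) = 1.08 mol.
Step 1 — Isochoric: V stays 36.4 L; P/T = const ⇒ T₂ = 961 K, P₂ = 238 kPa.
W = 0 (no volume change).
ΔU = nCvΔT = 1.08×12.5×(961−534) = 5760 J.
Q = ΔU = 5760 J.
State after step 1: P = 238 kPa, V = 36.4 L, T = 961 K.
Step 2 — Polytropic n=1.57: T₂ = T₁(V₁/V₂)^(n−1) = 961×(0.165)^0.57 = 344 K; P₂ = P₁(V₁/V₂)^n = 14.0 kPa.
W = (P₁V₁−P₂V₂)/(n−1) = (238×36.4−14.0×221)/0.57 = 9740 J.
ΔU = nCvΔT = 1.08×12.5×(344−961) = -8330 J.
Q = ΔU + W = 1410 J.
Net over both steps: W = 9740 J, Q = 7180 J, ΔU = -2570 J.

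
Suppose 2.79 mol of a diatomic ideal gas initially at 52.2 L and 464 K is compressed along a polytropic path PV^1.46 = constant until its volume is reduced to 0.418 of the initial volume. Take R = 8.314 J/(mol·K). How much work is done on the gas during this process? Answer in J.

11600 J

P₁ = nRT₁/V₁ = 2.79×8.314×464/52.2 = 206 kPa.
Polytropic n=1.46: T₂ = T₁(V₁/V₂)^(n−1) = 464×(2.39)^0.46 = 693 K; P₂ = P₁(V₁/V₂)^n = 737 kPa.
W = (P₁V₁−P₂V₂)/(n−1) = (206×52.2−737×21.8)/0.46 = -11600 J.
Work done on the gas = −W_by = 11600 J.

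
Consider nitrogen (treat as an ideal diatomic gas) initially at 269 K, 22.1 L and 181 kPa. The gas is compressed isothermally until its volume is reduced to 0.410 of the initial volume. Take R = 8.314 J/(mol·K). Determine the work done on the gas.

3570 J

n = P₁V₁/(RT₁) = 181×22.1/(8.314×269) = 1.79 mol.
Isothermal: T stays 269 K; PV = const ⇒ V₂ = 9.06 L, P₂ = 441 kPa.
W = nRT ln(V₂/V₁) = 1.79×8.314×269×ln(0.410) = -3570 J.
Work done on the gas = −W_by = 3570 J.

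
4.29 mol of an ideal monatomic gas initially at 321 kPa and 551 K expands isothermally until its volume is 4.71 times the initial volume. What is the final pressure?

V₁ = nRT₁/P₁ = 4.29×8.314×551/321 = 61.2 L.
Isothermal: T stays 551 K; PV = const ⇒ V₂ = 288 L, P₂ = 68.2 kPa.

68.2 kPa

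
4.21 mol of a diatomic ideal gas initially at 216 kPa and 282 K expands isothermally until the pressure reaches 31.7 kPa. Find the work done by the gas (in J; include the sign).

18900 J

V₁ = nRT₁/P₁ = 4.21×8.314×282/216 = 45.7 L.
Isothermal: T stays 282 K; PV = const ⇒ V₂ = 311 L, P₂ = 31.7 kPa.
W = nRT ln(V₂/V₁) = 4.21×8.314×282×ln(6.81) = 18900 J.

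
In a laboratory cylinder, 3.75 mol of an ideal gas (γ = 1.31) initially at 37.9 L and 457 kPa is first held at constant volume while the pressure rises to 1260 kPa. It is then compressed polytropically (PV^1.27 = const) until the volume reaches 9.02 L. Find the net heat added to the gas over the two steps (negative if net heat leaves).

T₁ = P₁V₁/(nR) = 457×37.9/(3.75×8.314) = 556 K.
Step 1 — Isochoric: V stays 37.9 L; P/T = const ⇒ T₂ = 1530 K, P₂ = 1260 kPa.
W = 0 (no volume change).
ΔU = nCvΔT = 3.75×26.8×(1530−556) = 98200 J.
Q = ΔU = 98200 J.
State after step 1: P = 1260 kPa, V = 37.9 L, T = 1530 K.
Step 2 — Polytropic n=1.27: T₂ = T₁(V₁/V₂)^(n−1) = 1530×(4.20)^0.27 = 2260 K; P₂ = P₁(V₁/V₂)^n = 7800 kPa.
W = (P₁V₁−P₂V₂)/(n−1) = (1260×37.9−7800×9.02)/0.27 = -83700 J.
ΔU = nCvΔT = 3.75×26.8×(2260−1530) = 72900 J.
Q = ΔU + W = -10800 J.
Net over both steps: W = -83700 J, Q = 87400 J, ΔU = 171000 J.

87400 J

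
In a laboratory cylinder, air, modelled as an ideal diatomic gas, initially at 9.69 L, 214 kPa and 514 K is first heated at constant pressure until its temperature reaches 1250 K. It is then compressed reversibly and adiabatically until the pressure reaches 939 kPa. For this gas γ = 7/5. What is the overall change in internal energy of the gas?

n = P₁V₁/(RT₁) = 214×9.69/(8.314×514) = 0.485 mol.
Step 1 — Isobaric: P stays 214 kPa; V/T = const ⇒ T₂ = 1250 K, V₂ = 23.6 L.
W = PΔV = 214×(23.6−9.69) kPa·L = 2970 J.
ΔU = nCvΔT = 0.485×20.8×(1250−514) = 7420 J.
Q = ΔU + W = nCpΔT = 10400 J.
State after step 1: P = 214 kPa, V = 23.6 L, T = 1250 K.
Step 2 — Adiabatic: T₂/T₁ = (P₂/P₁)^((γ−1)/γ) ⇒ T₂ = 1250×(4.39)^0.286 = 1910 K; V₂ = 8.19 L.
ΔU = nCvΔT = 0.485×20.8×(1910−1250) = 6630 J.
Q = 0 for an adiabatic process, so W = −ΔU = -6630 J.
Net over both steps: W = -3660 J, Q = 10400 J, ΔU = 14100 J.

14100 J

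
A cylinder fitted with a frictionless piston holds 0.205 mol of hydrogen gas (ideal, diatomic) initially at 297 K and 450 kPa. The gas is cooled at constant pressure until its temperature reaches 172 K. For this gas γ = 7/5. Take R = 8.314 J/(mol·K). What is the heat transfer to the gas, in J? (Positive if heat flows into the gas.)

V₁ = nRT₁/P₁ = 0.205×8.314×297/450 = 1.12 L.
Isobaric: P stays 450 kPa; V/T = const ⇒ T₂ = 172 K, V₂ = 0.651 L.
W = PΔV = 450×(0.651−1.12) kPa·L = -213 J.
ΔU = nCvΔT = 0.205×20.8×(172−297) = -533 J.
Q = ΔU + W = nCpΔT = -746 J.

-746 J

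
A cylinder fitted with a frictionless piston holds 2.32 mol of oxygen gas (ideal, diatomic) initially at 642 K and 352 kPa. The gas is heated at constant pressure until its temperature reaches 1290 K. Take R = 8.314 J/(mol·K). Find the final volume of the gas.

70.7 L

V₁ = nRT₁/P₁ = 2.32×8.314×642/352 = 35.2 L.
Isobaric: P stays 352 kPa; V/T = const ⇒ T₂ = 1290 K, V₂ = 70.7 L.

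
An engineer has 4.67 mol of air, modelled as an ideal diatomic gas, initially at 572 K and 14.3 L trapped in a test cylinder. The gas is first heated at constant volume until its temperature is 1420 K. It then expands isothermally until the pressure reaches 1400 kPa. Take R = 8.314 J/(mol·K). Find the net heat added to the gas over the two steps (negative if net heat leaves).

138000 J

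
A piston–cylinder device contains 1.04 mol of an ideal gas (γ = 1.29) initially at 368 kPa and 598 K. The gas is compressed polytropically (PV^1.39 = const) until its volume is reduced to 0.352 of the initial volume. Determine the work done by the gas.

V₁ = nRT₁/P₁ = 1.04×8.314×598/368 = 14.1 L.
Polytropic n=1.39: T₂ = T₁(V₁/V₂)^(n−1) = 598×(2.84)^0.39 = 899 K; P₂ = P₁(V₁/V₂)^n = 1570 kPa.
W = (P₁V₁−P₂V₂)/(n−1) = (368×14.1−1570×4.95)/0.39 = -6660 J.

-6660 J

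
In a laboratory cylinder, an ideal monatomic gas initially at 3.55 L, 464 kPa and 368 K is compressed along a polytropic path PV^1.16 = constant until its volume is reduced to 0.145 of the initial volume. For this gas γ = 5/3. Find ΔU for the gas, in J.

894 J

n = P₁V₁/(RT₁) = 464×3.55/(8.314×368) = 0.538 mol.
Polytropic n=1.16: T₂ = T₁(V₁/V₂)^(n−1) = 368×(6.90)^0.16 = 501 K; P₂ = P₁(V₁/V₂)^n = 4360 kPa.
For an ideal gas ΔU = nCvΔT with Cv = (3/2)R = 12.5 J/(mol·K).
ΔU = 0.538×12.5×(501−368) = 894 J.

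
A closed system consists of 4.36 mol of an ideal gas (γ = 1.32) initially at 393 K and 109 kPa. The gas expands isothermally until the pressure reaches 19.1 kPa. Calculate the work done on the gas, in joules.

-24800 J

V₁ = nRT₁/P₁ = 4.36×8.314×393/109 = 131 L.
Isothermal: T stays 393 K; PV = const ⇒ V₂ = 746 L, P₂ = 19.1 kPa.
W = nRT ln(V₂/V₁) = 4.36×8.314×393×ln(5.71) = 24800 J.
Work done on the gas = −W_by = -24800 J.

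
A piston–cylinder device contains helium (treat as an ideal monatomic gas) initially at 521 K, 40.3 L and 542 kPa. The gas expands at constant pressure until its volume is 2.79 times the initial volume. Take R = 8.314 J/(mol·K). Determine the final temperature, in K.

Isobaric: P stays 542 kPa; V/T = const ⇒ T₂ = 1450 K, V₂ = 112 L.

1450 K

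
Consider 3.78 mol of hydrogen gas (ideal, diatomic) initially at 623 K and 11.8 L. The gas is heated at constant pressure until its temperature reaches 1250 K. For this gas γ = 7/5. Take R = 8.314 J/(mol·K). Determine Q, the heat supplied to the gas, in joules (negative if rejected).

P₁ = nRT₁/V₁ = 3.78×8.314×623/11.8 = 1660 kPa.
Isobaric: P stays 1660 kPa; V/T = const ⇒ T₂ = 1250 K, V₂ = 23.7 L.
W = PΔV = 1660×(23.7−11.8) kPa·L = 19700 J.
ΔU = nCvΔT = 3.78×20.8×(1250−623) = 49300 J.
Q = ΔU + W = nCpΔT = 69000 J.

69000 J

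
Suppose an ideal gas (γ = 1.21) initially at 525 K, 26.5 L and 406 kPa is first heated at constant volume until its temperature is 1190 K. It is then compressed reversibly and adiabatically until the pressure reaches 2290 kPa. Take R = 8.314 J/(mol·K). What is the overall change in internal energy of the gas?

n = P₁V₁/(RT₁) = 406×26.5/(8.314×525) = 2.46 mol.
Step 1 — Isochoric: V stays 26.5 L; P/T = const ⇒ T₂ = 1190 K, P₂ = 920 kPa.
W = 0 (no volume change).
ΔU = nCvΔT = 2.46×39.6×(1190−525) = 64900 J.
Q = ΔU = 64900 J.
State after step 1: P = 920 kPa, V = 26.5 L, T = 1190 K.
Step 2 — Adiabatic: T₂/T₁ = (P₂/P₁)^((γ−1)/γ) ⇒ T₂ = 1190×(2.49)^0.174 = 1390 K; V₂ = 12.5 L.
ΔU = nCvΔT = 2.46×39.6×(1390−1190) = 19900 J.
Q = 0 for an adiabatic process, so W = −ΔU = -19900 J.
Net over both steps: W = -19900 J, Q = 64900 J, ΔU = 84800 J.

84800 J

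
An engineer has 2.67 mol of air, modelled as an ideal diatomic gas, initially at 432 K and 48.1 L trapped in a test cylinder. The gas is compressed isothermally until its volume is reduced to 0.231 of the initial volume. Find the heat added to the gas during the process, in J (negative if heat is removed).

-14100 J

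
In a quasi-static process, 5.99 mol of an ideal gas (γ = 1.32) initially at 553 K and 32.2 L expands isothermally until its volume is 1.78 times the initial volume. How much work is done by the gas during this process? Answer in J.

15900 J

P₁ = nRT₁/V₁ = 5.99×8.314×553/32.2 = 855 kPa.
Isothermal: T stays 553 K; PV = const ⇒ V₂ = 57.3 L, P₂ = 480 kPa.
W = nRT ln(V₂/V₁) = 5.99×8.314×553×ln(1.78) = 15900 J.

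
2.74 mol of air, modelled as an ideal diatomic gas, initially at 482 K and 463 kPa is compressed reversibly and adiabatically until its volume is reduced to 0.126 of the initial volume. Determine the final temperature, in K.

V₁ = nRT₁/P₁ = 2.74×8.314×482/463 = 23.7 L.
Adiabatic: TV^(γ−1) = const ⇒ T₂ = 482×(7.94)^0.400 = 1100 K; PV^γ = const ⇒ P₂ = 8420 kPa.

1100 K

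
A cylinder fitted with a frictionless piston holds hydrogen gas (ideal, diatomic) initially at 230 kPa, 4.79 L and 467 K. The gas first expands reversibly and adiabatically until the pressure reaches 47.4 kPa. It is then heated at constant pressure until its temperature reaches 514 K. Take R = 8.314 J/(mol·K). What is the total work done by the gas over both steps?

1510 J

n = P₁V₁/(RT₁) = 230×4.79/(8.314×467) = 0.284 mol.
Step 1 — Adiabatic: T₂/T₁ = (P₂/P₁)^((γ−1)/γ) ⇒ T₂ = 467×(0.206)^0.286 = 297 K; V₂ = 14.8 L.
ΔU = nCvΔT = 0.284×20.8×(297−467) = -1000 J.
Q = 0 for an adiabatic process, so W = −ΔU = 1000 J.
State after step 1: P = 47.4 kPa, V = 14.8 L, T = 297 K.
Step 2 — Isobaric: P stays 47.4 kPa; V/T = const ⇒ T₂ = 514 K, V₂ = 25.6 L.
W = PΔV = 47.4×(25.6−14.8) kPa·L = 511 J.
ΔU = nCvΔT = 0.284×20.8×(514−297) = 1280 J.
Q = ΔU + W = nCpΔT = 1790 J.
Net over both steps: W = 1510 J, Q = 1790 J, ΔU = 277 J.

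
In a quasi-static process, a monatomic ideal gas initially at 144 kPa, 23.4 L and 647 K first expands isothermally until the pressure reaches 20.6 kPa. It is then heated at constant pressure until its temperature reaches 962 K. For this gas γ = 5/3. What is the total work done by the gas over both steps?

8190 J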